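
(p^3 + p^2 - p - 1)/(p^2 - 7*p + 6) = (p^2 + 2*p + 1)/(p - 6)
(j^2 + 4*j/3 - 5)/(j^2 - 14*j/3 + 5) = (j + 3)/(j - 3)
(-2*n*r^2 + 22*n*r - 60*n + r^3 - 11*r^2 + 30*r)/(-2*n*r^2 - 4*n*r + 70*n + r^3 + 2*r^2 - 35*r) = (r - 6)/(r + 7)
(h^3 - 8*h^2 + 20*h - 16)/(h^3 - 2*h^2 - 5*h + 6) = (h^3 - 8*h^2 + 20*h - 16)/(h^3 - 2*h^2 - 5*h + 6)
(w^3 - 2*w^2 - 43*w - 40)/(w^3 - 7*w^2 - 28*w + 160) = (w + 1)/(w - 4)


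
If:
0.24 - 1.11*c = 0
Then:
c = 0.22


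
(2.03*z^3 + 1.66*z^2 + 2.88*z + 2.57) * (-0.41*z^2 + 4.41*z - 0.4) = -0.8323*z^5 + 8.2717*z^4 + 5.3278*z^3 + 10.9831*z^2 + 10.1817*z - 1.028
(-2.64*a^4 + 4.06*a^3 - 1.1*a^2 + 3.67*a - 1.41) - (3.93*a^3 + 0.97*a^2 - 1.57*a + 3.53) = -2.64*a^4 + 0.129999999999999*a^3 - 2.07*a^2 + 5.24*a - 4.94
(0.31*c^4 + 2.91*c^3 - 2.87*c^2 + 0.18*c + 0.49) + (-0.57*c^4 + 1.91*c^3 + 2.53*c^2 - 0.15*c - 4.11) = -0.26*c^4 + 4.82*c^3 - 0.34*c^2 + 0.03*c - 3.62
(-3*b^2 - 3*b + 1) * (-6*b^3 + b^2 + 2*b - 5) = 18*b^5 + 15*b^4 - 15*b^3 + 10*b^2 + 17*b - 5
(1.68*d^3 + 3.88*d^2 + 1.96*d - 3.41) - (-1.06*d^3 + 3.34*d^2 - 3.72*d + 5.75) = 2.74*d^3 + 0.54*d^2 + 5.68*d - 9.16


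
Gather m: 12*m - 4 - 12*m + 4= 0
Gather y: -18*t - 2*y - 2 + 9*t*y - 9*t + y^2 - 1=-27*t + y^2 + y*(9*t - 2) - 3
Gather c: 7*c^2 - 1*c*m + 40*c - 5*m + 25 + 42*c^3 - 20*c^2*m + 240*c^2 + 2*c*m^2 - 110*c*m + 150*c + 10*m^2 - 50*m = 42*c^3 + c^2*(247 - 20*m) + c*(2*m^2 - 111*m + 190) + 10*m^2 - 55*m + 25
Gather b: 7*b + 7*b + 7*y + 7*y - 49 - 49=14*b + 14*y - 98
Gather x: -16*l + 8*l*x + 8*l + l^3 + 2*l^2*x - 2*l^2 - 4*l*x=l^3 - 2*l^2 - 8*l + x*(2*l^2 + 4*l)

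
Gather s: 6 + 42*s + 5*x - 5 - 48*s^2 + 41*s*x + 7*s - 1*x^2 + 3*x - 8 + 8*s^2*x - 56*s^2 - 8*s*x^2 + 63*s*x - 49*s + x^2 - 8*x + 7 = s^2*(8*x - 104) + s*(-8*x^2 + 104*x)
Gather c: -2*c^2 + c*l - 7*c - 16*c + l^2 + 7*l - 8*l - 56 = -2*c^2 + c*(l - 23) + l^2 - l - 56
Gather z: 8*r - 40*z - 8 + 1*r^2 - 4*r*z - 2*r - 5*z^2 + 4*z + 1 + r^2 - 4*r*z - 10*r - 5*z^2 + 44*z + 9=2*r^2 - 4*r - 10*z^2 + z*(8 - 8*r) + 2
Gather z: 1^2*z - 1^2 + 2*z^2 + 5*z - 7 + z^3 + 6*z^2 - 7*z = z^3 + 8*z^2 - z - 8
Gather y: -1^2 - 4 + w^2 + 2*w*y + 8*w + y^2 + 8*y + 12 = w^2 + 8*w + y^2 + y*(2*w + 8) + 7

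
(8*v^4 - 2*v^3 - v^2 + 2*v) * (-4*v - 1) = -32*v^5 + 6*v^3 - 7*v^2 - 2*v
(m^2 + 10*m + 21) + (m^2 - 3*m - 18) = 2*m^2 + 7*m + 3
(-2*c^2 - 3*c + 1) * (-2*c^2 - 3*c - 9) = 4*c^4 + 12*c^3 + 25*c^2 + 24*c - 9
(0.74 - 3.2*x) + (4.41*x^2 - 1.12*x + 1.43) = 4.41*x^2 - 4.32*x + 2.17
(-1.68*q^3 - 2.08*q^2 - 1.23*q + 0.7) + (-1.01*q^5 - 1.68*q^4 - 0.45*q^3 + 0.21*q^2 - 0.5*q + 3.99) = -1.01*q^5 - 1.68*q^4 - 2.13*q^3 - 1.87*q^2 - 1.73*q + 4.69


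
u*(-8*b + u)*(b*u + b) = -8*b^2*u^2 - 8*b^2*u + b*u^3 + b*u^2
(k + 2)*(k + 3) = k^2 + 5*k + 6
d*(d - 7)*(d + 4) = d^3 - 3*d^2 - 28*d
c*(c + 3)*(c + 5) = c^3 + 8*c^2 + 15*c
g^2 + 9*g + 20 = (g + 4)*(g + 5)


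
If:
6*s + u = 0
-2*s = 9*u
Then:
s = 0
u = 0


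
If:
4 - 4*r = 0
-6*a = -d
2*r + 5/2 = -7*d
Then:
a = -3/28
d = -9/14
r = 1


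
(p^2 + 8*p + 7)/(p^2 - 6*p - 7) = (p + 7)/(p - 7)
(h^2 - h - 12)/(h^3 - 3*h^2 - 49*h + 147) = (h^2 - h - 12)/(h^3 - 3*h^2 - 49*h + 147)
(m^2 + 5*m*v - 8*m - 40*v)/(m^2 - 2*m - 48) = (m + 5*v)/(m + 6)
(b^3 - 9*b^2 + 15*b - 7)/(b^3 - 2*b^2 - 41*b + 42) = (b - 1)/(b + 6)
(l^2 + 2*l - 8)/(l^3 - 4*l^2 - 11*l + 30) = (l + 4)/(l^2 - 2*l - 15)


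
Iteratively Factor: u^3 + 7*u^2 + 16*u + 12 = (u + 3)*(u^2 + 4*u + 4) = (u + 2)*(u + 3)*(u + 2)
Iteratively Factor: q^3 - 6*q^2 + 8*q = (q - 4)*(q^2 - 2*q) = (q - 4)*(q - 2)*(q)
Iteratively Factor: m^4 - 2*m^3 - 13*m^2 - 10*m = (m)*(m^3 - 2*m^2 - 13*m - 10) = m*(m - 5)*(m^2 + 3*m + 2) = m*(m - 5)*(m + 1)*(m + 2)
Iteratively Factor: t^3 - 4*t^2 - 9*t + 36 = (t - 3)*(t^2 - t - 12) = (t - 4)*(t - 3)*(t + 3)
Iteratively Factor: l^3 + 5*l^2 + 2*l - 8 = (l + 2)*(l^2 + 3*l - 4) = (l + 2)*(l + 4)*(l - 1)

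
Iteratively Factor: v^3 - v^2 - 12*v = (v - 4)*(v^2 + 3*v) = (v - 4)*(v + 3)*(v)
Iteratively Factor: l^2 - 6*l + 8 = (l - 2)*(l - 4)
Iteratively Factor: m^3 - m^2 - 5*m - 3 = (m - 3)*(m^2 + 2*m + 1) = (m - 3)*(m + 1)*(m + 1)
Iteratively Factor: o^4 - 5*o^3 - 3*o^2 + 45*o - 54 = (o - 2)*(o^3 - 3*o^2 - 9*o + 27) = (o - 3)*(o - 2)*(o^2 - 9) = (o - 3)*(o - 2)*(o + 3)*(o - 3)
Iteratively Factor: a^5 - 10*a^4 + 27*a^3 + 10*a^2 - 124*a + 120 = (a - 2)*(a^4 - 8*a^3 + 11*a^2 + 32*a - 60) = (a - 3)*(a - 2)*(a^3 - 5*a^2 - 4*a + 20) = (a - 3)*(a - 2)^2*(a^2 - 3*a - 10) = (a - 5)*(a - 3)*(a - 2)^2*(a + 2)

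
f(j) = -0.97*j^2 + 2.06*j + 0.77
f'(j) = 2.06 - 1.94*j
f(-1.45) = -4.26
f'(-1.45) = 4.87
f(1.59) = 1.59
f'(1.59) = -1.02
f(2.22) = 0.56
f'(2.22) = -2.25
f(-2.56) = -10.86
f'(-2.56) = 7.03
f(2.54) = -0.26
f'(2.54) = -2.87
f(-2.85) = -12.98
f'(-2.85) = 7.59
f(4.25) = -8.00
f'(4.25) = -6.18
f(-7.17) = -63.87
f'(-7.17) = 15.97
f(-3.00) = -14.14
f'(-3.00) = 7.88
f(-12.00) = -163.63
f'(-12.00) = 25.34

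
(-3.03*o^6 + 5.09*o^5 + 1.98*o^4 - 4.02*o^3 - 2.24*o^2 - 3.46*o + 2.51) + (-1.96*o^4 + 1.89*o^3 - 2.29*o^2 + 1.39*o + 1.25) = -3.03*o^6 + 5.09*o^5 + 0.02*o^4 - 2.13*o^3 - 4.53*o^2 - 2.07*o + 3.76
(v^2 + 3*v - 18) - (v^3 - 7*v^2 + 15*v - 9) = -v^3 + 8*v^2 - 12*v - 9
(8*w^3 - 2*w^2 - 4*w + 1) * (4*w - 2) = 32*w^4 - 24*w^3 - 12*w^2 + 12*w - 2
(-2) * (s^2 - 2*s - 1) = -2*s^2 + 4*s + 2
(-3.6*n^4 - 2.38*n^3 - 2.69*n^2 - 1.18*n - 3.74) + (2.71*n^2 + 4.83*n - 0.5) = -3.6*n^4 - 2.38*n^3 + 0.02*n^2 + 3.65*n - 4.24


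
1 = 1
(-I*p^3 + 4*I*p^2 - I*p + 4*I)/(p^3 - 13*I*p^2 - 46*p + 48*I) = I*(-p^3 + 4*p^2 - p + 4)/(p^3 - 13*I*p^2 - 46*p + 48*I)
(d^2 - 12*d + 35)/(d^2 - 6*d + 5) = (d - 7)/(d - 1)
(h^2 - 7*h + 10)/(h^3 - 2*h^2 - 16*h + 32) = (h - 5)/(h^2 - 16)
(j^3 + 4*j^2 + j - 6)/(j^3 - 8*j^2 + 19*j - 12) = (j^2 + 5*j + 6)/(j^2 - 7*j + 12)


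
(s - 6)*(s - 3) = s^2 - 9*s + 18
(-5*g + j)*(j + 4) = -5*g*j - 20*g + j^2 + 4*j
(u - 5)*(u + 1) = u^2 - 4*u - 5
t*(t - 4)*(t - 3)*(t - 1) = t^4 - 8*t^3 + 19*t^2 - 12*t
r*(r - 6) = r^2 - 6*r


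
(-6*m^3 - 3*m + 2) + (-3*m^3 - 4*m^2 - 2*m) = -9*m^3 - 4*m^2 - 5*m + 2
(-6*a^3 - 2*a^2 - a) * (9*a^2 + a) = -54*a^5 - 24*a^4 - 11*a^3 - a^2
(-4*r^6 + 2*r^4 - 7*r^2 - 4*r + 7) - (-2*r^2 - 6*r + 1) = -4*r^6 + 2*r^4 - 5*r^2 + 2*r + 6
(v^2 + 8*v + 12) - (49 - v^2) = 2*v^2 + 8*v - 37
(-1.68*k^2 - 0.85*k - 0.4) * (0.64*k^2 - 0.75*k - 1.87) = -1.0752*k^4 + 0.716*k^3 + 3.5231*k^2 + 1.8895*k + 0.748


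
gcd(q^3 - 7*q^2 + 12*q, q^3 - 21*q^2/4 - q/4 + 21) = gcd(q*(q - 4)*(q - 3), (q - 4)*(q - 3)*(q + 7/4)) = q^2 - 7*q + 12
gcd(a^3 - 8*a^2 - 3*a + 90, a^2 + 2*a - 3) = a + 3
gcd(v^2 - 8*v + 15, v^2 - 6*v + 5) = v - 5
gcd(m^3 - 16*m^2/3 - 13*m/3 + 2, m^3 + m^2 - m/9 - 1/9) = m^2 + 2*m/3 - 1/3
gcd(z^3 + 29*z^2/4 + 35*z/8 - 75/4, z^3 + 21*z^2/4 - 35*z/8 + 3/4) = z + 6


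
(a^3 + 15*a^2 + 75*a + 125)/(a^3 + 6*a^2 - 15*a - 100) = (a + 5)/(a - 4)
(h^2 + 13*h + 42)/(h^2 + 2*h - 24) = (h + 7)/(h - 4)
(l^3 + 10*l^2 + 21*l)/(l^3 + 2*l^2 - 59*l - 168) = l/(l - 8)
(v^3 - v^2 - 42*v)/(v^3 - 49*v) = (v + 6)/(v + 7)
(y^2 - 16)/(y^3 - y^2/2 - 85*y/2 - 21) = 2*(16 - y^2)/(-2*y^3 + y^2 + 85*y + 42)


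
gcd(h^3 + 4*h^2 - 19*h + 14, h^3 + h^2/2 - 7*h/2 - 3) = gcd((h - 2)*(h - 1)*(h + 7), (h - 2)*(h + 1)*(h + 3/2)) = h - 2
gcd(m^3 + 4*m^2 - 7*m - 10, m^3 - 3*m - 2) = m^2 - m - 2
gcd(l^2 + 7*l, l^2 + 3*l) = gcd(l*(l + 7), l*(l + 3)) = l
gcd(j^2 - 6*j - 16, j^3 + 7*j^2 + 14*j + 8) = j + 2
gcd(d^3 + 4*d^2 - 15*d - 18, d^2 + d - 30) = d + 6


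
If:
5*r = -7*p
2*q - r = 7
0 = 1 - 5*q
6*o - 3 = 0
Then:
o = 1/2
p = 33/7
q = 1/5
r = -33/5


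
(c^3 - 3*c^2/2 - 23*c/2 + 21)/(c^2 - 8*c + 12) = (2*c^2 + c - 21)/(2*(c - 6))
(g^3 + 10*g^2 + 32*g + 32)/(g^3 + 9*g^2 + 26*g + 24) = (g + 4)/(g + 3)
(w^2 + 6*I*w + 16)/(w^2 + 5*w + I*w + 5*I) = (w^2 + 6*I*w + 16)/(w^2 + w*(5 + I) + 5*I)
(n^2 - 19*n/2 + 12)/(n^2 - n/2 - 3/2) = (n - 8)/(n + 1)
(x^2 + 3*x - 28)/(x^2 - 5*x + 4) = (x + 7)/(x - 1)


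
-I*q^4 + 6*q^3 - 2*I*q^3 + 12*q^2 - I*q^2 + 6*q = q*(q + 1)*(q + 6*I)*(-I*q - I)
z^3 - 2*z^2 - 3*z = z*(z - 3)*(z + 1)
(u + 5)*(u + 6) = u^2 + 11*u + 30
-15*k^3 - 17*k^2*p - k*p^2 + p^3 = (-5*k + p)*(k + p)*(3*k + p)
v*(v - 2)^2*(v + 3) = v^4 - v^3 - 8*v^2 + 12*v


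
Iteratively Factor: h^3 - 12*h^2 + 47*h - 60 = (h - 3)*(h^2 - 9*h + 20) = (h - 5)*(h - 3)*(h - 4)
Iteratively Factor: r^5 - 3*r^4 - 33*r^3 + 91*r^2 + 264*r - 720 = (r - 3)*(r^4 - 33*r^2 - 8*r + 240) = (r - 5)*(r - 3)*(r^3 + 5*r^2 - 8*r - 48) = (r - 5)*(r - 3)^2*(r^2 + 8*r + 16) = (r - 5)*(r - 3)^2*(r + 4)*(r + 4)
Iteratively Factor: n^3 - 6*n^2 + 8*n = (n - 4)*(n^2 - 2*n) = n*(n - 4)*(n - 2)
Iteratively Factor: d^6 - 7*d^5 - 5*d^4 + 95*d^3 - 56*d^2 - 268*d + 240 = (d - 4)*(d^5 - 3*d^4 - 17*d^3 + 27*d^2 + 52*d - 60) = (d - 5)*(d - 4)*(d^4 + 2*d^3 - 7*d^2 - 8*d + 12) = (d - 5)*(d - 4)*(d + 3)*(d^3 - d^2 - 4*d + 4) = (d - 5)*(d - 4)*(d + 2)*(d + 3)*(d^2 - 3*d + 2) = (d - 5)*(d - 4)*(d - 1)*(d + 2)*(d + 3)*(d - 2)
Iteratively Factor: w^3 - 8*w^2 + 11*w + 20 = (w + 1)*(w^2 - 9*w + 20) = (w - 5)*(w + 1)*(w - 4)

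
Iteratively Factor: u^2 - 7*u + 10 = (u - 5)*(u - 2)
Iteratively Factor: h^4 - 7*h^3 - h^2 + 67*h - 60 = (h + 3)*(h^3 - 10*h^2 + 29*h - 20) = (h - 1)*(h + 3)*(h^2 - 9*h + 20) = (h - 4)*(h - 1)*(h + 3)*(h - 5)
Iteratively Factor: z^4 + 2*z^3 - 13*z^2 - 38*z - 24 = (z + 3)*(z^3 - z^2 - 10*z - 8) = (z - 4)*(z + 3)*(z^2 + 3*z + 2) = (z - 4)*(z + 1)*(z + 3)*(z + 2)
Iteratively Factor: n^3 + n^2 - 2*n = (n - 1)*(n^2 + 2*n) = n*(n - 1)*(n + 2)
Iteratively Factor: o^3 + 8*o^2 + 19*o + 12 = (o + 3)*(o^2 + 5*o + 4) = (o + 3)*(o + 4)*(o + 1)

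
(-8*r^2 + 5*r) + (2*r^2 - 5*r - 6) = -6*r^2 - 6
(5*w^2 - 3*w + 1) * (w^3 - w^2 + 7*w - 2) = 5*w^5 - 8*w^4 + 39*w^3 - 32*w^2 + 13*w - 2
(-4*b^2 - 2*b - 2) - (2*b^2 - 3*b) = -6*b^2 + b - 2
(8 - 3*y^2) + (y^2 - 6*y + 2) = -2*y^2 - 6*y + 10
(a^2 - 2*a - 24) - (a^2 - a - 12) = -a - 12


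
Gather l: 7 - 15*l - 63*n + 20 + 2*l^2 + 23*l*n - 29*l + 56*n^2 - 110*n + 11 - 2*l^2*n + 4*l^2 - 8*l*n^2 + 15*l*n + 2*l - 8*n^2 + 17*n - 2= l^2*(6 - 2*n) + l*(-8*n^2 + 38*n - 42) + 48*n^2 - 156*n + 36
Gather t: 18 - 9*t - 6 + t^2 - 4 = t^2 - 9*t + 8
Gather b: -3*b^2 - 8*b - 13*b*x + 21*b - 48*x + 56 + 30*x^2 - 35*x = -3*b^2 + b*(13 - 13*x) + 30*x^2 - 83*x + 56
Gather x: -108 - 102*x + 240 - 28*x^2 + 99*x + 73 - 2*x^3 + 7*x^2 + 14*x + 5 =-2*x^3 - 21*x^2 + 11*x + 210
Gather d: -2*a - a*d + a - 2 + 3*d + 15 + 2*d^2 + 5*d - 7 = -a + 2*d^2 + d*(8 - a) + 6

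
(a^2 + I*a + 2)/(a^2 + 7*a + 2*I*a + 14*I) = (a - I)/(a + 7)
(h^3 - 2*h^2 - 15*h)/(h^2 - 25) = h*(h + 3)/(h + 5)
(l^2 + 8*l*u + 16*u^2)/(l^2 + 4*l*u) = (l + 4*u)/l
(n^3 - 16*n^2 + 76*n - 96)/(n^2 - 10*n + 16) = n - 6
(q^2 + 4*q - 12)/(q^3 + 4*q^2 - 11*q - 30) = (q^2 + 4*q - 12)/(q^3 + 4*q^2 - 11*q - 30)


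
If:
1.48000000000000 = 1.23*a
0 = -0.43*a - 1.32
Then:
No Solution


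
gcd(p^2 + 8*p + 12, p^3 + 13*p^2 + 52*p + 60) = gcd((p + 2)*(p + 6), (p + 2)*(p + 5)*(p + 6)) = p^2 + 8*p + 12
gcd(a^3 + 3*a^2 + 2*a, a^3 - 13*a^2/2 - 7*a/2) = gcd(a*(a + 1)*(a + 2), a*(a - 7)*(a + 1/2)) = a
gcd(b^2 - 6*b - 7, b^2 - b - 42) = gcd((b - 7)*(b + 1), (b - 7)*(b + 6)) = b - 7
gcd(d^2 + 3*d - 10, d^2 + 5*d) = d + 5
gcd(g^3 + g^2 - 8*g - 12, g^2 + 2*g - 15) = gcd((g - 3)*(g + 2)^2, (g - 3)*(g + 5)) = g - 3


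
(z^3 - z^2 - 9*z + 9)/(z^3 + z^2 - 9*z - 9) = (z - 1)/(z + 1)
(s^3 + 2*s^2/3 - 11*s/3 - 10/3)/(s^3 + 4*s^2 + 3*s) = (3*s^2 - s - 10)/(3*s*(s + 3))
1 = 1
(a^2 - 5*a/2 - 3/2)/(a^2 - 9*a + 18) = (a + 1/2)/(a - 6)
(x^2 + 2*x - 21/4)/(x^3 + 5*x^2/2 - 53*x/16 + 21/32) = 8*(2*x - 3)/(16*x^2 - 16*x + 3)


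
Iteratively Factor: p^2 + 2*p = (p + 2)*(p)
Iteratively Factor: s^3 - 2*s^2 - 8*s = (s)*(s^2 - 2*s - 8) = s*(s - 4)*(s + 2)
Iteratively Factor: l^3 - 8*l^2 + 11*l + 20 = (l + 1)*(l^2 - 9*l + 20) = (l - 5)*(l + 1)*(l - 4)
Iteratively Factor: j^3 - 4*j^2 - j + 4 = (j - 4)*(j^2 - 1) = (j - 4)*(j + 1)*(j - 1)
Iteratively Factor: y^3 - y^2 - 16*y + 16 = (y - 4)*(y^2 + 3*y - 4) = (y - 4)*(y - 1)*(y + 4)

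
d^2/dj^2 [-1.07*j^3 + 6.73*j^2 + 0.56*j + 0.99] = 13.46 - 6.42*j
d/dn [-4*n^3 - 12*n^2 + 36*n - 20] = -12*n^2 - 24*n + 36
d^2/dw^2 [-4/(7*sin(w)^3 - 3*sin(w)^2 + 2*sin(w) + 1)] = 4*(441*sin(w)^6 - 231*sin(w)^5 - 524*sin(w)^4 + 255*sin(w)^3 - 122*sin(w)^2 + 76*sin(w) - 14)/(7*sin(w)^3 - 3*sin(w)^2 + 2*sin(w) + 1)^3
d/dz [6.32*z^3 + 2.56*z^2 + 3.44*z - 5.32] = 18.96*z^2 + 5.12*z + 3.44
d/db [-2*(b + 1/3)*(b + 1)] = -4*b - 8/3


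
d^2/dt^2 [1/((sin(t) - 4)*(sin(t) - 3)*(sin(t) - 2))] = (-9*sin(t)^6 + 99*sin(t)^5 - 364*sin(t)^4 + 342*sin(t)^3 + 830*sin(t)^2 - 1884*sin(t) + 920)/((sin(t) - 4)^3*(sin(t) - 3)^3*(sin(t) - 2)^3)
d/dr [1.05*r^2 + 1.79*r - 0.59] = 2.1*r + 1.79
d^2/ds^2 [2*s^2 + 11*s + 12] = 4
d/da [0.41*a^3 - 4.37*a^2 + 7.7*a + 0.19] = 1.23*a^2 - 8.74*a + 7.7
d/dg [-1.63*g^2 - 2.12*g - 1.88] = -3.26*g - 2.12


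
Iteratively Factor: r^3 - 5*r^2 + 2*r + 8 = (r - 2)*(r^2 - 3*r - 4) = (r - 4)*(r - 2)*(r + 1)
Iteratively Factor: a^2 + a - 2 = (a - 1)*(a + 2)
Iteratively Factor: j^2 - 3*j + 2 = (j - 1)*(j - 2)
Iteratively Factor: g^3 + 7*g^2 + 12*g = (g + 3)*(g^2 + 4*g) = g*(g + 3)*(g + 4)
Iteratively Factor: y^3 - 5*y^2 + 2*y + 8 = (y - 2)*(y^2 - 3*y - 4) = (y - 2)*(y + 1)*(y - 4)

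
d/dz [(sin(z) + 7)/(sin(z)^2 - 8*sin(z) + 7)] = (-14*sin(z) + cos(z)^2 + 62)*cos(z)/(sin(z)^2 - 8*sin(z) + 7)^2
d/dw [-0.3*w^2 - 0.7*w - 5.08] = -0.6*w - 0.7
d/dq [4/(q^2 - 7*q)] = 4*(7 - 2*q)/(q^2*(q - 7)^2)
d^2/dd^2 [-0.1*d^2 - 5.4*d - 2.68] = -0.200000000000000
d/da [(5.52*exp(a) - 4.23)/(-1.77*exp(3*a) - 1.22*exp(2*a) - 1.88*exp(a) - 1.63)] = (19.5408*exp(3*a) - 15.7269*exp(2*a) - 10.3212*exp(a) - 16.95)*exp(a)/(3.1329*exp(6*a) + 4.3188*exp(5*a) + 8.1436*exp(4*a) + 10.3574*exp(3*a) + 7.5116*exp(2*a) + 6.1288*exp(a) + 2.6569)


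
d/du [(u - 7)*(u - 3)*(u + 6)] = 3*u^2 - 8*u - 39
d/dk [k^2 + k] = 2*k + 1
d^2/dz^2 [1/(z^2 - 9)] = 6*(z^2 + 3)/(z^2 - 9)^3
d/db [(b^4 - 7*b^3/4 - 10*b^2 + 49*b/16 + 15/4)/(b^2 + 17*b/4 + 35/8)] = (64*b^3 + 32*b^2 - 476*b - 13)/(2*(16*b^2 + 56*b + 49))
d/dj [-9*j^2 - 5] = -18*j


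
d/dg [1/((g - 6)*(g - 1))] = (7 - 2*g)/(g^4 - 14*g^3 + 61*g^2 - 84*g + 36)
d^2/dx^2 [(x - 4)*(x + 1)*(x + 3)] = 6*x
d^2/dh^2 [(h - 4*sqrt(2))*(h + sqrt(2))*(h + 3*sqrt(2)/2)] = 6*h - 3*sqrt(2)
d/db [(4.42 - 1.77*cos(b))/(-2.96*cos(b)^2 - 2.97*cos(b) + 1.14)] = (5.2392*cos(b)^2 - 26.1664*cos(b) - 11.1096)*sin(b)/(8.7616*cos(b)^4 + 17.5824*cos(b)^3 + 2.0721*cos(b)^2 - 6.7716*cos(b) + 1.2996)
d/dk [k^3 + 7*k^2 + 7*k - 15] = 3*k^2 + 14*k + 7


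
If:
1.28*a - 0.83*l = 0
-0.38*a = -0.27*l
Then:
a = 0.00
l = 0.00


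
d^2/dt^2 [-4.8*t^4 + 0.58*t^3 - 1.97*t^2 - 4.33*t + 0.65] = -57.6*t^2 + 3.48*t - 3.94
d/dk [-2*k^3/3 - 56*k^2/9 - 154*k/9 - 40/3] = -2*k^2 - 112*k/9 - 154/9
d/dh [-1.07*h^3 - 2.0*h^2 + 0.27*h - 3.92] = -3.21*h^2 - 4.0*h + 0.27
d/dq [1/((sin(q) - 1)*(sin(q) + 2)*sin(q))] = (-3*cos(q) - 2/tan(q) + 2*cos(q)/sin(q)^2)/((sin(q) - 1)^2*(sin(q) + 2)^2)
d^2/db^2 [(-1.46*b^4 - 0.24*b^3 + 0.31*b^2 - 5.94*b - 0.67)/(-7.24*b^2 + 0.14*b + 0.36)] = (153.059392*b^6 - 8.87913600000002*b^5 - 22.660368*b^4 + 624.53048*b^3 + 208.214016*b^2 + 89.004048*b + 2.839736)/(379.503424*b^6 - 22.015392*b^5 - 56.185296*b^4 + 2.186632*b^3 + 2.793744*b^2 - 0.054432*b - 0.046656)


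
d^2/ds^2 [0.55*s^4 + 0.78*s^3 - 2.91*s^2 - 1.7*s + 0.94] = 6.6*s^2 + 4.68*s - 5.82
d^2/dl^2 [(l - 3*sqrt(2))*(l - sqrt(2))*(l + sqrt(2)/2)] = 6*l - 7*sqrt(2)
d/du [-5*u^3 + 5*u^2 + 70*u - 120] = -15*u^2 + 10*u + 70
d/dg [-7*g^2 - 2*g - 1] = -14*g - 2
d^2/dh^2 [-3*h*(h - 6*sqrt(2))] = -6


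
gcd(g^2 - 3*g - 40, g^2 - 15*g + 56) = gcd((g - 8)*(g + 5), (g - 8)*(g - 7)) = g - 8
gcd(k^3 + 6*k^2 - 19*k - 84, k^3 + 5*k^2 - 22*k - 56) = k^2 + 3*k - 28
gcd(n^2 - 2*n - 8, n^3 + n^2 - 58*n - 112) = n + 2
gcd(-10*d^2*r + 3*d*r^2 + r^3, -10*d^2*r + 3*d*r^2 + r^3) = -10*d^2*r + 3*d*r^2 + r^3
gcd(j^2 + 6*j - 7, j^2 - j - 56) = j + 7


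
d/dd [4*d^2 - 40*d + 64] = 8*d - 40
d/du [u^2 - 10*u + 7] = 2*u - 10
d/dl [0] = 0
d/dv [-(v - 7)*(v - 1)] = 8 - 2*v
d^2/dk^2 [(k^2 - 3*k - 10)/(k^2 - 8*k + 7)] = 2*(5*k^3 - 51*k^2 + 303*k - 689)/(k^6 - 24*k^5 + 213*k^4 - 848*k^3 + 1491*k^2 - 1176*k + 343)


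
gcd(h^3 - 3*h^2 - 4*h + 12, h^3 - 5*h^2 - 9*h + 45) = h - 3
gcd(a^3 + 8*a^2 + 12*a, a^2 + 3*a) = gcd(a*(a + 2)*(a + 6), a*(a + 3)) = a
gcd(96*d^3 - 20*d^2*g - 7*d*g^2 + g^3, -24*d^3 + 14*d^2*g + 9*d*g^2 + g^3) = 4*d + g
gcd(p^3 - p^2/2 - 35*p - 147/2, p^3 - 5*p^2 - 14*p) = p - 7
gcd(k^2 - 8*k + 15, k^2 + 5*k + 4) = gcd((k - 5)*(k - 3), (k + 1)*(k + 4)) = 1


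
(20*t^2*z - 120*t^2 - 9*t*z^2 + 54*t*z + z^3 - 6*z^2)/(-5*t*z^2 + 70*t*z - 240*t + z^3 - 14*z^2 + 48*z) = (-4*t + z)/(z - 8)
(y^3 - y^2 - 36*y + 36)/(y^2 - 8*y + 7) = (y^2 - 36)/(y - 7)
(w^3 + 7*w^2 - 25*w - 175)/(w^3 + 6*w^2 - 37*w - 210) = (w - 5)/(w - 6)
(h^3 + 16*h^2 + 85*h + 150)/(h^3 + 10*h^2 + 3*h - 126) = (h^2 + 10*h + 25)/(h^2 + 4*h - 21)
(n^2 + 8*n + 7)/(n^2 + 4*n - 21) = (n + 1)/(n - 3)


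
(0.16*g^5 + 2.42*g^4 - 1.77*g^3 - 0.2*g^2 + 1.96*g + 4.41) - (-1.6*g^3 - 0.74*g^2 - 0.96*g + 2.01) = 0.16*g^5 + 2.42*g^4 - 0.17*g^3 + 0.54*g^2 + 2.92*g + 2.4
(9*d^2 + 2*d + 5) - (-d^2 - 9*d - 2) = 10*d^2 + 11*d + 7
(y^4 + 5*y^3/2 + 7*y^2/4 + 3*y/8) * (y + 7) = y^5 + 19*y^4/2 + 77*y^3/4 + 101*y^2/8 + 21*y/8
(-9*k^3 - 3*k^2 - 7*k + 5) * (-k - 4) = 9*k^4 + 39*k^3 + 19*k^2 + 23*k - 20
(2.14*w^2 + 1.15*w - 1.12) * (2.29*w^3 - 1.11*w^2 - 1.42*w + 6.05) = 4.9006*w^5 + 0.258099999999999*w^4 - 6.8801*w^3 + 12.5572*w^2 + 8.5479*w - 6.776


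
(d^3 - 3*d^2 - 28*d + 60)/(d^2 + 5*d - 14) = (d^2 - d - 30)/(d + 7)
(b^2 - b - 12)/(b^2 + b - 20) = (b + 3)/(b + 5)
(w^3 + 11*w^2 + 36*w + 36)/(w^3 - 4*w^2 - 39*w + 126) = (w^2 + 5*w + 6)/(w^2 - 10*w + 21)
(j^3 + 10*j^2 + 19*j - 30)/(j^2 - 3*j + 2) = (j^2 + 11*j + 30)/(j - 2)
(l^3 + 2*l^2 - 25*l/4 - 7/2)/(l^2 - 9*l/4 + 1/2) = (4*l^2 + 16*l + 7)/(4*l - 1)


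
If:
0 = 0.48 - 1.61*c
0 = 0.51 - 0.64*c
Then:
No Solution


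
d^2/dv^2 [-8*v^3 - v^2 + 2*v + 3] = -48*v - 2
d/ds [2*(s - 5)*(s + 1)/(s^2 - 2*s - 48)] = 4*(s^2 - 43*s + 91)/(s^4 - 4*s^3 - 92*s^2 + 192*s + 2304)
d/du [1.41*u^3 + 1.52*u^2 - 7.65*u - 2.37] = 4.23*u^2 + 3.04*u - 7.65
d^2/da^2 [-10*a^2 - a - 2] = -20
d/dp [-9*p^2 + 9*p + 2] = 9 - 18*p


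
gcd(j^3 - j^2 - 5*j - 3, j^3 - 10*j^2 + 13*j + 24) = j^2 - 2*j - 3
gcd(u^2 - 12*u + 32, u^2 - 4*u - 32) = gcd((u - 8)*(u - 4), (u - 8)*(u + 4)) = u - 8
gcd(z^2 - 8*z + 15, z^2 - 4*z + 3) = z - 3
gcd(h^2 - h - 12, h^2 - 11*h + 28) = h - 4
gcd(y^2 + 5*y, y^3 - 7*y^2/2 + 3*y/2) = y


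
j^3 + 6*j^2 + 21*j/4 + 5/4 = (j + 1/2)^2*(j + 5)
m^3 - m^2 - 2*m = m*(m - 2)*(m + 1)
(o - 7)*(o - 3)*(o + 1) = o^3 - 9*o^2 + 11*o + 21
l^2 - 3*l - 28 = (l - 7)*(l + 4)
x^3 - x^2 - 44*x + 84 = (x - 6)*(x - 2)*(x + 7)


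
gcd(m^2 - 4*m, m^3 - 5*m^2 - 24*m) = m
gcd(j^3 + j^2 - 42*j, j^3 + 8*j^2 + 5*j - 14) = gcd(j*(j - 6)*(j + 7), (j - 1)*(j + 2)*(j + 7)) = j + 7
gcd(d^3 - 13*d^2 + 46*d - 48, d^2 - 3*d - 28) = 1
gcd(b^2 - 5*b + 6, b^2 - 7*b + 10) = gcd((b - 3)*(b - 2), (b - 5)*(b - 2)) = b - 2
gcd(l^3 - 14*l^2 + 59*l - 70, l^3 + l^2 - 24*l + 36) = l - 2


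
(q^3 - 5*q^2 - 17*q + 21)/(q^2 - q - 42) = (q^2 + 2*q - 3)/(q + 6)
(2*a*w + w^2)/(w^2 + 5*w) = (2*a + w)/(w + 5)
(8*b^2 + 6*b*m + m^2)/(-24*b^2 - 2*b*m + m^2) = (-2*b - m)/(6*b - m)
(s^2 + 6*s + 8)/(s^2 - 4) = (s + 4)/(s - 2)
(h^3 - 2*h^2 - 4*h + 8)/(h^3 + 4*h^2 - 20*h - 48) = (h^2 - 4*h + 4)/(h^2 + 2*h - 24)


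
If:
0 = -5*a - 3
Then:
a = -3/5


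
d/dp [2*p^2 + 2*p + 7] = 4*p + 2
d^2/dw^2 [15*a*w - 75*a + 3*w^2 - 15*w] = 6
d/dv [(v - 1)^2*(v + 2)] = 3*v^2 - 3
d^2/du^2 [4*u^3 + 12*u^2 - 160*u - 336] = 24*u + 24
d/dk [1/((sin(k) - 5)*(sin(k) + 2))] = (3 - 2*sin(k))*cos(k)/((sin(k) - 5)^2*(sin(k) + 2)^2)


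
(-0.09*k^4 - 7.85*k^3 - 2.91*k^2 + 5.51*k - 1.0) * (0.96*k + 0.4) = -0.0864*k^5 - 7.572*k^4 - 5.9336*k^3 + 4.1256*k^2 + 1.244*k - 0.4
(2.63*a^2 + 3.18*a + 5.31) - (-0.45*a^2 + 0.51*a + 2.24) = 3.08*a^2 + 2.67*a + 3.07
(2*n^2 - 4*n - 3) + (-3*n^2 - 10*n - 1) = -n^2 - 14*n - 4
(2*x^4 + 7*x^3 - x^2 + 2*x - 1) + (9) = 2*x^4 + 7*x^3 - x^2 + 2*x + 8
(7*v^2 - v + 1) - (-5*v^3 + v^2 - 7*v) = 5*v^3 + 6*v^2 + 6*v + 1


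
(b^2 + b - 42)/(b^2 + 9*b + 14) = (b - 6)/(b + 2)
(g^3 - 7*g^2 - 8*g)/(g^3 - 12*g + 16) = g*(g^2 - 7*g - 8)/(g^3 - 12*g + 16)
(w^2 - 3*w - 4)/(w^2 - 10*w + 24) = (w + 1)/(w - 6)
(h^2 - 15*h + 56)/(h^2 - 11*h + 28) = (h - 8)/(h - 4)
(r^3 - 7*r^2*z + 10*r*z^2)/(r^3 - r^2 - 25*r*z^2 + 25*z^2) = r*(r - 2*z)/(r^2 + 5*r*z - r - 5*z)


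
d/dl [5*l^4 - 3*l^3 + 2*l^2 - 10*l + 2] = 20*l^3 - 9*l^2 + 4*l - 10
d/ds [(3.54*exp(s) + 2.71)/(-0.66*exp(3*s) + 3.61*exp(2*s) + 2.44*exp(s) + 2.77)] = (4.6728*exp(3*s) - 7.4136*exp(2*s) - 19.5662*exp(s) + 3.1934)*exp(s)/(0.4356*exp(6*s) - 4.7652*exp(5*s) + 9.8113*exp(4*s) + 13.9604*exp(3*s) + 25.953*exp(2*s) + 13.5176*exp(s) + 7.6729)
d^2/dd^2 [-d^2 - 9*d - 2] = -2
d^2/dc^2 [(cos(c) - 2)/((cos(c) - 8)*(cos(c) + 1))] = (-(1 - cos(2*c))^2/4 + 595*cos(c)/2 - 46*cos(2*c) + cos(3*c)/2 - 385)/((cos(c) - 8)^3*(cos(c) + 1)^2)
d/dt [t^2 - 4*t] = 2*t - 4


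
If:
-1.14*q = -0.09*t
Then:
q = 0.0789473684210526*t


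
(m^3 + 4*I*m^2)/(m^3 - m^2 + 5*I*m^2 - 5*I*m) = m*(m + 4*I)/(m^2 - m + 5*I*m - 5*I)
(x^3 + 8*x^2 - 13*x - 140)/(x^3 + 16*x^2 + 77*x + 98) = (x^2 + x - 20)/(x^2 + 9*x + 14)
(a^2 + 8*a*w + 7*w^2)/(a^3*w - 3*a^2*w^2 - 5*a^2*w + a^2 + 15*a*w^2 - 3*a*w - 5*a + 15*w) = (a^2 + 8*a*w + 7*w^2)/(a^3*w - 3*a^2*w^2 - 5*a^2*w + a^2 + 15*a*w^2 - 3*a*w - 5*a + 15*w)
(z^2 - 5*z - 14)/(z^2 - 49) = (z + 2)/(z + 7)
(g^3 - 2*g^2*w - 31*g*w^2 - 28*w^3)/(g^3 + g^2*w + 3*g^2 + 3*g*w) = (g^2 - 3*g*w - 28*w^2)/(g*(g + 3))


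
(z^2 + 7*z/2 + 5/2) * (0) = 0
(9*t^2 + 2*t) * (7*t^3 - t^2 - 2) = 63*t^5 + 5*t^4 - 2*t^3 - 18*t^2 - 4*t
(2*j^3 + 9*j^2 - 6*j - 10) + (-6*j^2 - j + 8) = 2*j^3 + 3*j^2 - 7*j - 2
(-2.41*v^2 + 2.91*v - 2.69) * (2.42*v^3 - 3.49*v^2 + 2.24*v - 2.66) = -5.8322*v^5 + 15.4531*v^4 - 22.0641*v^3 + 22.3171*v^2 - 13.7662*v + 7.1554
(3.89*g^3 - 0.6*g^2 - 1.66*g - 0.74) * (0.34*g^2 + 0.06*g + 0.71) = 1.3226*g^5 + 0.0294*g^4 + 2.1615*g^3 - 0.7772*g^2 - 1.223*g - 0.5254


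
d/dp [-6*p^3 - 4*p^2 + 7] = 2*p*(-9*p - 4)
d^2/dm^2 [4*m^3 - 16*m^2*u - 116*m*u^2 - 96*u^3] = 24*m - 32*u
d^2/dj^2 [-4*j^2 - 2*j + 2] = -8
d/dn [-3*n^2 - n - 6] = -6*n - 1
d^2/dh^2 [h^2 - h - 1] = 2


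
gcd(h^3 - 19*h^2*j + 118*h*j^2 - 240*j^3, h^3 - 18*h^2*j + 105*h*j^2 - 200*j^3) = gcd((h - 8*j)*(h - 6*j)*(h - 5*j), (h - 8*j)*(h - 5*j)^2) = h^2 - 13*h*j + 40*j^2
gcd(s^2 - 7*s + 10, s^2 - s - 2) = s - 2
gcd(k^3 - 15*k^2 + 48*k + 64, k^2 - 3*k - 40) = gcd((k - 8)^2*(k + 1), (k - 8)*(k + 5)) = k - 8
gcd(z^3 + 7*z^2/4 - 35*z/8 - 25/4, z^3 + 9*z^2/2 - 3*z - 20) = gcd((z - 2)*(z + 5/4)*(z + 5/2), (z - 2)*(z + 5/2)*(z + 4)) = z^2 + z/2 - 5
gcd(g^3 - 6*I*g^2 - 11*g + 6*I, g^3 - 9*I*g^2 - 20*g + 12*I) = g^2 - 3*I*g - 2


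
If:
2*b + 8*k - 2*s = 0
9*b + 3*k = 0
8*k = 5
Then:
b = -5/24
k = 5/8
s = 55/24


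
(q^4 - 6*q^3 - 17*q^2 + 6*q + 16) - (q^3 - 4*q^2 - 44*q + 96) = q^4 - 7*q^3 - 13*q^2 + 50*q - 80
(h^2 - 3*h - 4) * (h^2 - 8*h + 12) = h^4 - 11*h^3 + 32*h^2 - 4*h - 48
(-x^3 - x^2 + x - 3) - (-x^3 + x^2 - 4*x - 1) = -2*x^2 + 5*x - 2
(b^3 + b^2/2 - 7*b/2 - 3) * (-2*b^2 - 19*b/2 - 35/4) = -2*b^5 - 21*b^4/2 - 13*b^3/2 + 279*b^2/8 + 473*b/8 + 105/4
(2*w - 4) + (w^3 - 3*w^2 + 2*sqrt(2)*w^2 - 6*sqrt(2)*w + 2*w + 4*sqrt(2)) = w^3 - 3*w^2 + 2*sqrt(2)*w^2 - 6*sqrt(2)*w + 4*w - 4 + 4*sqrt(2)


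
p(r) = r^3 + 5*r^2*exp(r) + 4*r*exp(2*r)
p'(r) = 5*r^2*exp(r) + 3*r^2 + 8*r*exp(2*r) + 10*r*exp(r) + 4*exp(2*r)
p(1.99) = 578.73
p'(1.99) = 1368.37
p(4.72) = 250142.62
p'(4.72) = 543268.32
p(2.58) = 2253.78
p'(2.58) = 5091.09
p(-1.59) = -1.71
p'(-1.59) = 6.56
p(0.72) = 17.85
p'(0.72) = 62.87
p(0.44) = 5.83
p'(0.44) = 27.05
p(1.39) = 131.09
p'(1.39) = 344.11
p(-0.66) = 0.13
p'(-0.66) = -1.32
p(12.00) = 1271595047410.31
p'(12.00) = 2649048927441.14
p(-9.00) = -728.95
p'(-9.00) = 243.04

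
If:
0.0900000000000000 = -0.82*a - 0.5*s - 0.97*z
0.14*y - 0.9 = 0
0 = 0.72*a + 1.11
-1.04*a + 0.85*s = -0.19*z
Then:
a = -1.54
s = -2.44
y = 6.43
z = 2.47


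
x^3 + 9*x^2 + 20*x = x*(x + 4)*(x + 5)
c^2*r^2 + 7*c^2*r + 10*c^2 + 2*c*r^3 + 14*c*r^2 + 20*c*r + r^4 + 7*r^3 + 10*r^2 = (c + r)^2*(r + 2)*(r + 5)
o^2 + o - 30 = (o - 5)*(o + 6)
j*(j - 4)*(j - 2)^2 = j^4 - 8*j^3 + 20*j^2 - 16*j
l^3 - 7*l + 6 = (l - 2)*(l - 1)*(l + 3)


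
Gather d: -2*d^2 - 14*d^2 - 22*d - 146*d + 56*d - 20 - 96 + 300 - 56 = -16*d^2 - 112*d + 128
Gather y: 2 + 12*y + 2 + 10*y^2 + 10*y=10*y^2 + 22*y + 4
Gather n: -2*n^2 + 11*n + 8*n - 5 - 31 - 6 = -2*n^2 + 19*n - 42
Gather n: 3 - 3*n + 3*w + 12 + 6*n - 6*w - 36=3*n - 3*w - 21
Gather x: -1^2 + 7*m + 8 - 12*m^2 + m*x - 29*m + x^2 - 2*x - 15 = -12*m^2 - 22*m + x^2 + x*(m - 2) - 8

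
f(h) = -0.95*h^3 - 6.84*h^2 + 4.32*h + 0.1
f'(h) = -2.85*h^2 - 13.68*h + 4.32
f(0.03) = 0.22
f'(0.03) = 3.91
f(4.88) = -252.11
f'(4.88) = -130.31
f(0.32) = 0.75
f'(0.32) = -0.35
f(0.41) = 0.66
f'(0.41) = -1.77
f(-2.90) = -46.78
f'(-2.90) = 20.02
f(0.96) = -2.90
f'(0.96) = -11.44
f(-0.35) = -2.21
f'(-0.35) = 8.76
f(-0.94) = -9.22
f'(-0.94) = 14.66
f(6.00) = -425.42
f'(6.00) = -180.36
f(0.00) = 0.10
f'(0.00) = 4.32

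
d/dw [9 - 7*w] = -7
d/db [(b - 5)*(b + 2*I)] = 2*b - 5 + 2*I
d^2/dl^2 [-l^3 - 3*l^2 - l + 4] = -6*l - 6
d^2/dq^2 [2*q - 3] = 0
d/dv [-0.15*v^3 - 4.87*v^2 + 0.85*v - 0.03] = -0.45*v^2 - 9.74*v + 0.85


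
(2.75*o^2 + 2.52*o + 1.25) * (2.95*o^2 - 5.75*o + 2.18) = 8.1125*o^4 - 8.3785*o^3 - 4.8075*o^2 - 1.6939*o + 2.725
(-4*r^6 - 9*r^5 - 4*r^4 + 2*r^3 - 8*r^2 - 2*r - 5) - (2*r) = -4*r^6 - 9*r^5 - 4*r^4 + 2*r^3 - 8*r^2 - 4*r - 5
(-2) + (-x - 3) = -x - 5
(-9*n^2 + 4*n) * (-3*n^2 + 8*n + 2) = 27*n^4 - 84*n^3 + 14*n^2 + 8*n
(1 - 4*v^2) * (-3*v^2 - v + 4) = 12*v^4 + 4*v^3 - 19*v^2 - v + 4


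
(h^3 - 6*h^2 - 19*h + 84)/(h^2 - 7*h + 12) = (h^2 - 3*h - 28)/(h - 4)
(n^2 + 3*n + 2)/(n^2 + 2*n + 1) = (n + 2)/(n + 1)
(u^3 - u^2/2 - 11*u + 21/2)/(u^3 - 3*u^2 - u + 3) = (u + 7/2)/(u + 1)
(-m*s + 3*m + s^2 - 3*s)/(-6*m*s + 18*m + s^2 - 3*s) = (-m + s)/(-6*m + s)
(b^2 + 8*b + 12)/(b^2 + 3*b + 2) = (b + 6)/(b + 1)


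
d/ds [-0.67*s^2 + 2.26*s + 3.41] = 2.26 - 1.34*s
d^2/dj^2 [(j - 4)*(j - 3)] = 2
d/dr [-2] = 0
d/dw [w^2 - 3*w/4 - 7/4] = 2*w - 3/4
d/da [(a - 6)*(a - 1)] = 2*a - 7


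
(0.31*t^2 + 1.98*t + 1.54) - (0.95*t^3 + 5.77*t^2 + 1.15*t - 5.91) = -0.95*t^3 - 5.46*t^2 + 0.83*t + 7.45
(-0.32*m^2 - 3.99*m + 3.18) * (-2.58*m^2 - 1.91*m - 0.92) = 0.8256*m^4 + 10.9054*m^3 - 0.289100000000002*m^2 - 2.403*m - 2.9256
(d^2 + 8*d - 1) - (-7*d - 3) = d^2 + 15*d + 2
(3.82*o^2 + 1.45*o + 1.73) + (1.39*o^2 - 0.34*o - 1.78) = 5.21*o^2 + 1.11*o - 0.05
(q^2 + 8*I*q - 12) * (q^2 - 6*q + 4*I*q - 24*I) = q^4 - 6*q^3 + 12*I*q^3 - 44*q^2 - 72*I*q^2 + 264*q - 48*I*q + 288*I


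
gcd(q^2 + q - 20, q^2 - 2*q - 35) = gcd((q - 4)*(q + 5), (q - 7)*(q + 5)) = q + 5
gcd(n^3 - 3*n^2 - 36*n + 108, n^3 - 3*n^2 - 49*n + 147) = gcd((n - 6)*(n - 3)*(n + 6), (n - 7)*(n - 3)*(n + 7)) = n - 3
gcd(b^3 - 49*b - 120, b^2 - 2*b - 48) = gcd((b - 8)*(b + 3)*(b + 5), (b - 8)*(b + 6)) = b - 8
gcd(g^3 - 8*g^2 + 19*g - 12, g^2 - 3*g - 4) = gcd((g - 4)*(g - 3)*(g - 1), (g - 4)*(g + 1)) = g - 4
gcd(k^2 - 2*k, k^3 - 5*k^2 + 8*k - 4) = k - 2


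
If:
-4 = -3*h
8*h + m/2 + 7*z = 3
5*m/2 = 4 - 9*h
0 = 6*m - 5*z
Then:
No Solution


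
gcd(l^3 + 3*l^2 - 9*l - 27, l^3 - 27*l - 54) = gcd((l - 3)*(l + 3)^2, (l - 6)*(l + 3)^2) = l^2 + 6*l + 9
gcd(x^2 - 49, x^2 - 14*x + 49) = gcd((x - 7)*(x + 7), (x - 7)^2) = x - 7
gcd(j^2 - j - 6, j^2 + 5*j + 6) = j + 2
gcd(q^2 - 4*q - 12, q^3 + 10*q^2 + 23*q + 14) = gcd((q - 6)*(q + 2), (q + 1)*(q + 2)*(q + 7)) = q + 2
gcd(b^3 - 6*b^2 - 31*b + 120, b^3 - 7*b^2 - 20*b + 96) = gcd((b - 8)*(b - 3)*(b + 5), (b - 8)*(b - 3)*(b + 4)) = b^2 - 11*b + 24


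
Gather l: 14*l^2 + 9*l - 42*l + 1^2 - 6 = 14*l^2 - 33*l - 5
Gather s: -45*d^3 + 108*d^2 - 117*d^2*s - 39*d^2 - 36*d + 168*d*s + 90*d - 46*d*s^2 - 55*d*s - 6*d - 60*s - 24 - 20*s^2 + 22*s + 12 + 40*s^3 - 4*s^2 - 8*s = -45*d^3 + 69*d^2 + 48*d + 40*s^3 + s^2*(-46*d - 24) + s*(-117*d^2 + 113*d - 46) - 12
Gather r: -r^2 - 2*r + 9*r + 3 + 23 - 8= -r^2 + 7*r + 18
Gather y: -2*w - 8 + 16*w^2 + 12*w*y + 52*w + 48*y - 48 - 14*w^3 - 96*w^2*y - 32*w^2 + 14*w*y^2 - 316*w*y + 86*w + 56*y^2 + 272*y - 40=-14*w^3 - 16*w^2 + 136*w + y^2*(14*w + 56) + y*(-96*w^2 - 304*w + 320) - 96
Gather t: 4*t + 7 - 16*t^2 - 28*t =-16*t^2 - 24*t + 7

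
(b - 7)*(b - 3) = b^2 - 10*b + 21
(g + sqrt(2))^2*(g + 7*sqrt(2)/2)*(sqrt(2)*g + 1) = sqrt(2)*g^4 + 12*g^3 + 43*sqrt(2)*g^2/2 + 30*g + 7*sqrt(2)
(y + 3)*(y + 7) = y^2 + 10*y + 21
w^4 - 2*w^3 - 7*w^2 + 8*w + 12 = (w - 3)*(w - 2)*(w + 1)*(w + 2)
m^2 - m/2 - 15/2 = (m - 3)*(m + 5/2)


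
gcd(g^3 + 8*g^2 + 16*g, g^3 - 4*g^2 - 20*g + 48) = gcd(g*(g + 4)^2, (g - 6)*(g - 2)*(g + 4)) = g + 4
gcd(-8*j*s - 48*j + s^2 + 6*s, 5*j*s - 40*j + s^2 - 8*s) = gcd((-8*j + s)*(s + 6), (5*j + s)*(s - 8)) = 1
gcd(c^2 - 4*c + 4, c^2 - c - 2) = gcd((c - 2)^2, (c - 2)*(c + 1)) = c - 2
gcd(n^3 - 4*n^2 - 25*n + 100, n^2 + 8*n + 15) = n + 5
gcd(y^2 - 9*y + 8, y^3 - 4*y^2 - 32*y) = y - 8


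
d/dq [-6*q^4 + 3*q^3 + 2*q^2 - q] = -24*q^3 + 9*q^2 + 4*q - 1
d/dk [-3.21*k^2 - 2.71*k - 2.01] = -6.42*k - 2.71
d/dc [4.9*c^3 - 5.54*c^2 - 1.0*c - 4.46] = 14.7*c^2 - 11.08*c - 1.0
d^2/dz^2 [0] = 0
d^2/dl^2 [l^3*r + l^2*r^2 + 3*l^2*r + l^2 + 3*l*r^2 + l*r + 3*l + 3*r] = 6*l*r + 2*r^2 + 6*r + 2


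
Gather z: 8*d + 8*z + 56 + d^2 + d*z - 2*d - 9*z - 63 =d^2 + 6*d + z*(d - 1) - 7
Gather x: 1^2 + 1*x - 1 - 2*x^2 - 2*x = -2*x^2 - x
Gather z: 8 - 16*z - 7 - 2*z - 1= -18*z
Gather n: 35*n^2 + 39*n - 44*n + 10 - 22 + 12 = 35*n^2 - 5*n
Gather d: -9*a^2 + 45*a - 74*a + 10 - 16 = -9*a^2 - 29*a - 6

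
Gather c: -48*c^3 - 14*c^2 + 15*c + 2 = -48*c^3 - 14*c^2 + 15*c + 2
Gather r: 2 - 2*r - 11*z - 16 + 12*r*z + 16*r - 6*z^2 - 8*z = r*(12*z + 14) - 6*z^2 - 19*z - 14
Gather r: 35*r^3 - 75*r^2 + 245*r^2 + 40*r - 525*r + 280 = 35*r^3 + 170*r^2 - 485*r + 280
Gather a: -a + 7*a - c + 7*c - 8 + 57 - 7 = 6*a + 6*c + 42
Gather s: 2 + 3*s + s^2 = s^2 + 3*s + 2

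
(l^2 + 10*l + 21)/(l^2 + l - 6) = (l + 7)/(l - 2)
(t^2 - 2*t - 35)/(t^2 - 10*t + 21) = (t + 5)/(t - 3)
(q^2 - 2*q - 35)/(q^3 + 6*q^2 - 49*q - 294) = (q + 5)/(q^2 + 13*q + 42)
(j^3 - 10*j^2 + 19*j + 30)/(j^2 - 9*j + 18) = (j^2 - 4*j - 5)/(j - 3)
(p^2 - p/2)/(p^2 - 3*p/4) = 2*(2*p - 1)/(4*p - 3)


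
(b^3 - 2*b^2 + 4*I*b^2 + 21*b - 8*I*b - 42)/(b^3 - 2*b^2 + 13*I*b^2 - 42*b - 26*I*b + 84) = (b - 3*I)/(b + 6*I)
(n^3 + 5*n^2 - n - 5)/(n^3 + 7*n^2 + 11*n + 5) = (n - 1)/(n + 1)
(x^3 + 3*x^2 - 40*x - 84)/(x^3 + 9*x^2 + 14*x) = (x - 6)/x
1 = 1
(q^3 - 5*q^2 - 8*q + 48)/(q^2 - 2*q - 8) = (q^2 - q - 12)/(q + 2)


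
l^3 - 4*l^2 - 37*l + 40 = (l - 8)*(l - 1)*(l + 5)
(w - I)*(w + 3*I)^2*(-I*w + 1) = -I*w^4 + 6*w^3 + 8*I*w^2 + 6*w + 9*I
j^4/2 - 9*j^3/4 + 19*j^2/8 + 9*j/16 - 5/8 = (j/2 + 1/4)*(j - 5/2)*(j - 2)*(j - 1/2)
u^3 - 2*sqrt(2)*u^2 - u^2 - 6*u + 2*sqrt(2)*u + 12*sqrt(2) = (u - 3)*(u + 2)*(u - 2*sqrt(2))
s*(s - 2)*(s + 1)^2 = s^4 - 3*s^2 - 2*s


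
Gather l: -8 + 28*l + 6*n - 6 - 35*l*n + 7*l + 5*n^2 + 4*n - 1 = l*(35 - 35*n) + 5*n^2 + 10*n - 15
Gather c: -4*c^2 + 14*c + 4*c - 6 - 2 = -4*c^2 + 18*c - 8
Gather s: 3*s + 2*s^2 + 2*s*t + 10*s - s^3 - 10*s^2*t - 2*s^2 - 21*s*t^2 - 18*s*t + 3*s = -s^3 - 10*s^2*t + s*(-21*t^2 - 16*t + 16)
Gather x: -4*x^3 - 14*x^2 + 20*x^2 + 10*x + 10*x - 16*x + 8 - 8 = -4*x^3 + 6*x^2 + 4*x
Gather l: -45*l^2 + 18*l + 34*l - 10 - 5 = -45*l^2 + 52*l - 15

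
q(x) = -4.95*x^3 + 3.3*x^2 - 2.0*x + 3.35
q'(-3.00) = -155.45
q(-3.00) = 172.70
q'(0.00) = -2.00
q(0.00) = 3.35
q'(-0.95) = -21.67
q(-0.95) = 12.47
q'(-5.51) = -489.21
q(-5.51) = 942.61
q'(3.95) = -207.63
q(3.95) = -258.13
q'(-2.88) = -144.18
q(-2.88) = 154.73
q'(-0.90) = -19.97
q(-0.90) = 11.43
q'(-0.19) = -3.79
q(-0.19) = 3.88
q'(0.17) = -1.31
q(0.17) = 3.08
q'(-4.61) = -348.02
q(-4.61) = 567.66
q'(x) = -14.85*x^2 + 6.6*x - 2.0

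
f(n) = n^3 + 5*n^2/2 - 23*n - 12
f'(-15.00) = 577.00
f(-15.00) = -2479.50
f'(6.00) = 115.00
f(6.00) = 156.00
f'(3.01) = 19.23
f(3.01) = -31.31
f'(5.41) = 91.85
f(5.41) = 95.08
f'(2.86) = 15.84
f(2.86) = -33.94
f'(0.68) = -18.21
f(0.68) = -26.17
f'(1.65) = -6.58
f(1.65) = -38.65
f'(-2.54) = -16.35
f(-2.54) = 46.16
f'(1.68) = -6.13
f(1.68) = -38.84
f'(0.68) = -18.21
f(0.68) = -26.17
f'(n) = 3*n^2 + 5*n - 23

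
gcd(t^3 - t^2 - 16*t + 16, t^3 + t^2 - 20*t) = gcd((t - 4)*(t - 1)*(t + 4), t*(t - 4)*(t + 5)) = t - 4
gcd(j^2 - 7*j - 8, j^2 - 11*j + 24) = j - 8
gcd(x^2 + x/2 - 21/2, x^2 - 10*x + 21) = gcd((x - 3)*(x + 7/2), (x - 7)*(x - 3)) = x - 3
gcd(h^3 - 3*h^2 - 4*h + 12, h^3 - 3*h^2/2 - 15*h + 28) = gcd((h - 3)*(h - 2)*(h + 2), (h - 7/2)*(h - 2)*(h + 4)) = h - 2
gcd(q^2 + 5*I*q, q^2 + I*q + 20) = q + 5*I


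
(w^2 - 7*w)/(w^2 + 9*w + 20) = w*(w - 7)/(w^2 + 9*w + 20)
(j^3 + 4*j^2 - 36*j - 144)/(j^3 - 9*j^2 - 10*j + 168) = (j + 6)/(j - 7)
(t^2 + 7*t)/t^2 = (t + 7)/t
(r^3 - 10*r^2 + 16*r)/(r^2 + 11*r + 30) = r*(r^2 - 10*r + 16)/(r^2 + 11*r + 30)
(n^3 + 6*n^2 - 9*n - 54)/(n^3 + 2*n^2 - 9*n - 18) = (n + 6)/(n + 2)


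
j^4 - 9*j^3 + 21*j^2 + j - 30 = (j - 5)*(j - 3)*(j - 2)*(j + 1)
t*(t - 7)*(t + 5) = t^3 - 2*t^2 - 35*t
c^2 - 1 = (c - 1)*(c + 1)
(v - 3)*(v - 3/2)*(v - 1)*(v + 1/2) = v^4 - 5*v^3 + 25*v^2/4 - 9/4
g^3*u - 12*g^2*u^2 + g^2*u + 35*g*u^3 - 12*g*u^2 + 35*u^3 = (g - 7*u)*(g - 5*u)*(g*u + u)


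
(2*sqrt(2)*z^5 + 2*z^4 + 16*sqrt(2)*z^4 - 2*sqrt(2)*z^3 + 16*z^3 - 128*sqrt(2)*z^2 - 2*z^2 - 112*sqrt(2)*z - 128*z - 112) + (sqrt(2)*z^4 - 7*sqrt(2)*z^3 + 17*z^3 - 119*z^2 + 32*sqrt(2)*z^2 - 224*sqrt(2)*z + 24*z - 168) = 2*sqrt(2)*z^5 + 2*z^4 + 17*sqrt(2)*z^4 - 9*sqrt(2)*z^3 + 33*z^3 - 96*sqrt(2)*z^2 - 121*z^2 - 336*sqrt(2)*z - 104*z - 280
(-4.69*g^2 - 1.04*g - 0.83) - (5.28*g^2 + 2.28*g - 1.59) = -9.97*g^2 - 3.32*g + 0.76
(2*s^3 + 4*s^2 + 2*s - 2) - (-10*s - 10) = 2*s^3 + 4*s^2 + 12*s + 8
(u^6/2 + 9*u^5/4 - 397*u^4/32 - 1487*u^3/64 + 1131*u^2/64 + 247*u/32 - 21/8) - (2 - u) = u^6/2 + 9*u^5/4 - 397*u^4/32 - 1487*u^3/64 + 1131*u^2/64 + 279*u/32 - 37/8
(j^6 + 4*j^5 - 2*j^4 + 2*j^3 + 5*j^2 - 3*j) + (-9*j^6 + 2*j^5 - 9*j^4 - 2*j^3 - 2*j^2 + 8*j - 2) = -8*j^6 + 6*j^5 - 11*j^4 + 3*j^2 + 5*j - 2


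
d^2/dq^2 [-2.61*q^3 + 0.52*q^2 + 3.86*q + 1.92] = 1.04 - 15.66*q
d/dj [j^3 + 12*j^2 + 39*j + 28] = 3*j^2 + 24*j + 39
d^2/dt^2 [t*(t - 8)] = 2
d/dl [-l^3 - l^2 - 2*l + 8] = -3*l^2 - 2*l - 2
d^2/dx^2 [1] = 0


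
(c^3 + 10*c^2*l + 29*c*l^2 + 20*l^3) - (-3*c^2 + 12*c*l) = c^3 + 10*c^2*l + 3*c^2 + 29*c*l^2 - 12*c*l + 20*l^3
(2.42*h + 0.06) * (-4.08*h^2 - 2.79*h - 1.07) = -9.8736*h^3 - 6.9966*h^2 - 2.7568*h - 0.0642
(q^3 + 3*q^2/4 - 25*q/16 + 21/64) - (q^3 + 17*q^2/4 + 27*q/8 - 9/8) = -7*q^2/2 - 79*q/16 + 93/64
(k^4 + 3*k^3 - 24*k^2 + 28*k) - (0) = k^4 + 3*k^3 - 24*k^2 + 28*k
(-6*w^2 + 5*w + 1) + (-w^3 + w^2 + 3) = -w^3 - 5*w^2 + 5*w + 4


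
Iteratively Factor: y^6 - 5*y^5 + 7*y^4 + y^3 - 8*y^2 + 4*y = (y - 1)*(y^5 - 4*y^4 + 3*y^3 + 4*y^2 - 4*y) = y*(y - 1)*(y^4 - 4*y^3 + 3*y^2 + 4*y - 4) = y*(y - 2)*(y - 1)*(y^3 - 2*y^2 - y + 2) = y*(y - 2)*(y - 1)*(y + 1)*(y^2 - 3*y + 2) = y*(y - 2)^2*(y - 1)*(y + 1)*(y - 1)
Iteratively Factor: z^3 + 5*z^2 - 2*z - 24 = (z - 2)*(z^2 + 7*z + 12) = (z - 2)*(z + 3)*(z + 4)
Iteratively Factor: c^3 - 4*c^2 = (c)*(c^2 - 4*c) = c*(c - 4)*(c)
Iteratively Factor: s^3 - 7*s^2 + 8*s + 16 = (s - 4)*(s^2 - 3*s - 4) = (s - 4)*(s + 1)*(s - 4)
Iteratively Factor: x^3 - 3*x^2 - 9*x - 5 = (x + 1)*(x^2 - 4*x - 5) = (x - 5)*(x + 1)*(x + 1)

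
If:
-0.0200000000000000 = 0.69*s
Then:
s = -0.03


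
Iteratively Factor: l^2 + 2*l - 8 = (l - 2)*(l + 4)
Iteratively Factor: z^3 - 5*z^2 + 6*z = (z - 2)*(z^2 - 3*z) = (z - 3)*(z - 2)*(z)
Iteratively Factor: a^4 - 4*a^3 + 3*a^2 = (a - 3)*(a^3 - a^2) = a*(a - 3)*(a^2 - a) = a^2*(a - 3)*(a - 1)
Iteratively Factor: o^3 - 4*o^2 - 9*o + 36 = (o - 3)*(o^2 - o - 12) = (o - 4)*(o - 3)*(o + 3)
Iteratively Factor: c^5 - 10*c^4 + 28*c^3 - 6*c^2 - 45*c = (c - 3)*(c^4 - 7*c^3 + 7*c^2 + 15*c) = (c - 3)*(c + 1)*(c^3 - 8*c^2 + 15*c) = (c - 5)*(c - 3)*(c + 1)*(c^2 - 3*c) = c*(c - 5)*(c - 3)*(c + 1)*(c - 3)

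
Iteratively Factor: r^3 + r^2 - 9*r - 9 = (r + 1)*(r^2 - 9) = (r - 3)*(r + 1)*(r + 3)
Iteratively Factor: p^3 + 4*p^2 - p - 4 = (p - 1)*(p^2 + 5*p + 4) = (p - 1)*(p + 1)*(p + 4)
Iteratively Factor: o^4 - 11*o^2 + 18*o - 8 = (o - 2)*(o^3 + 2*o^2 - 7*o + 4) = (o - 2)*(o - 1)*(o^2 + 3*o - 4) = (o - 2)*(o - 1)*(o + 4)*(o - 1)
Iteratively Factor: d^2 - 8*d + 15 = (d - 5)*(d - 3)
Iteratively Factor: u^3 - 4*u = (u)*(u^2 - 4) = u*(u + 2)*(u - 2)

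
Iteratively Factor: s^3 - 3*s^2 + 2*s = (s)*(s^2 - 3*s + 2) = s*(s - 2)*(s - 1)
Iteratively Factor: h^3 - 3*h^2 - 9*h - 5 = (h + 1)*(h^2 - 4*h - 5) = (h + 1)^2*(h - 5)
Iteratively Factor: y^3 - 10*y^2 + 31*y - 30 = (y - 5)*(y^2 - 5*y + 6) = (y - 5)*(y - 3)*(y - 2)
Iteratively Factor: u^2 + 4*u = (u + 4)*(u)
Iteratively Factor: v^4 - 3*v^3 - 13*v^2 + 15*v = (v - 5)*(v^3 + 2*v^2 - 3*v) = (v - 5)*(v - 1)*(v^2 + 3*v) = v*(v - 5)*(v - 1)*(v + 3)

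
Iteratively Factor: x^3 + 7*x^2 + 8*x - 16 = (x - 1)*(x^2 + 8*x + 16) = (x - 1)*(x + 4)*(x + 4)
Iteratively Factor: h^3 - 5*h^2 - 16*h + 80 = (h - 4)*(h^2 - h - 20) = (h - 5)*(h - 4)*(h + 4)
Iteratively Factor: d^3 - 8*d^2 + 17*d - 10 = (d - 1)*(d^2 - 7*d + 10) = (d - 2)*(d - 1)*(d - 5)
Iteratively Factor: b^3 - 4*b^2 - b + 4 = (b + 1)*(b^2 - 5*b + 4) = (b - 1)*(b + 1)*(b - 4)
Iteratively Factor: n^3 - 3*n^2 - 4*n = (n + 1)*(n^2 - 4*n) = (n - 4)*(n + 1)*(n)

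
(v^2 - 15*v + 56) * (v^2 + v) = v^4 - 14*v^3 + 41*v^2 + 56*v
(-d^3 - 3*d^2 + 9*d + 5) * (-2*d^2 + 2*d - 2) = 2*d^5 + 4*d^4 - 22*d^3 + 14*d^2 - 8*d - 10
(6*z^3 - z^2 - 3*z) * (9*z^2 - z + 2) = 54*z^5 - 15*z^4 - 14*z^3 + z^2 - 6*z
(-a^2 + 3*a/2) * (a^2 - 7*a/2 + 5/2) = -a^4 + 5*a^3 - 31*a^2/4 + 15*a/4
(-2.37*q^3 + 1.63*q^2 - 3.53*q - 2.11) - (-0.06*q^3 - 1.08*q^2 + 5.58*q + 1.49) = -2.31*q^3 + 2.71*q^2 - 9.11*q - 3.6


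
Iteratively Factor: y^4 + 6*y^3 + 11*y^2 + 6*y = (y + 3)*(y^3 + 3*y^2 + 2*y) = (y + 2)*(y + 3)*(y^2 + y) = y*(y + 2)*(y + 3)*(y + 1)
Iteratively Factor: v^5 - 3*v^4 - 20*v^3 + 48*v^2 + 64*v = (v - 4)*(v^4 + v^3 - 16*v^2 - 16*v) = (v - 4)^2*(v^3 + 5*v^2 + 4*v) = v*(v - 4)^2*(v^2 + 5*v + 4) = v*(v - 4)^2*(v + 1)*(v + 4)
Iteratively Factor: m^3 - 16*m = (m)*(m^2 - 16) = m*(m + 4)*(m - 4)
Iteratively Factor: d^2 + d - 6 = (d - 2)*(d + 3)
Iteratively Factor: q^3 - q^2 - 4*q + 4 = (q - 2)*(q^2 + q - 2) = (q - 2)*(q - 1)*(q + 2)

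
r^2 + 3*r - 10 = (r - 2)*(r + 5)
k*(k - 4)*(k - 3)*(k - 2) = k^4 - 9*k^3 + 26*k^2 - 24*k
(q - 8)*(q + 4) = q^2 - 4*q - 32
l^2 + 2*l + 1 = (l + 1)^2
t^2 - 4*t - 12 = (t - 6)*(t + 2)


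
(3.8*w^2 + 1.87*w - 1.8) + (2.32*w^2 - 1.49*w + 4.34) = 6.12*w^2 + 0.38*w + 2.54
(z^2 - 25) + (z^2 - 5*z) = 2*z^2 - 5*z - 25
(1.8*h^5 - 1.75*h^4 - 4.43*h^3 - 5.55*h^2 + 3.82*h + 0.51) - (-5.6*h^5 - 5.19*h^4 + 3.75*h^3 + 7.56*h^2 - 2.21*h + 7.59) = 7.4*h^5 + 3.44*h^4 - 8.18*h^3 - 13.11*h^2 + 6.03*h - 7.08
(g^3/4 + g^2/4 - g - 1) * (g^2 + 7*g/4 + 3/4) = g^5/4 + 11*g^4/16 - 3*g^3/8 - 41*g^2/16 - 5*g/2 - 3/4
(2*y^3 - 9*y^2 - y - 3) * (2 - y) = -2*y^4 + 13*y^3 - 17*y^2 + y - 6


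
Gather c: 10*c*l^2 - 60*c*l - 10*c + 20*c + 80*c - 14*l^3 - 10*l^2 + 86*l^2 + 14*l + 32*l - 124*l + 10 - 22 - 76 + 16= c*(10*l^2 - 60*l + 90) - 14*l^3 + 76*l^2 - 78*l - 72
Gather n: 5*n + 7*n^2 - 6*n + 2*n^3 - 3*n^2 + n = 2*n^3 + 4*n^2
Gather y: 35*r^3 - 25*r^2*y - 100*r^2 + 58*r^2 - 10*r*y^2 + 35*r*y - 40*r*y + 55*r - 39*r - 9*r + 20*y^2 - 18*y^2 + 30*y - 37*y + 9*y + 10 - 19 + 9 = 35*r^3 - 42*r^2 + 7*r + y^2*(2 - 10*r) + y*(-25*r^2 - 5*r + 2)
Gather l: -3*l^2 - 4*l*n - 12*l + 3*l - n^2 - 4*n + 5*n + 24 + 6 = -3*l^2 + l*(-4*n - 9) - n^2 + n + 30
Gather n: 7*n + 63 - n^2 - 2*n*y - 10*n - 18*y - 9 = -n^2 + n*(-2*y - 3) - 18*y + 54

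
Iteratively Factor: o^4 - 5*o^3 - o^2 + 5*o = (o - 5)*(o^3 - o) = (o - 5)*(o + 1)*(o^2 - o) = (o - 5)*(o - 1)*(o + 1)*(o)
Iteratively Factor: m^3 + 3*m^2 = (m)*(m^2 + 3*m) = m*(m + 3)*(m)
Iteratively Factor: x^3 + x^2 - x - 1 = (x - 1)*(x^2 + 2*x + 1) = (x - 1)*(x + 1)*(x + 1)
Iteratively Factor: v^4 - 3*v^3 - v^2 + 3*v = (v)*(v^3 - 3*v^2 - v + 3) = v*(v + 1)*(v^2 - 4*v + 3) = v*(v - 3)*(v + 1)*(v - 1)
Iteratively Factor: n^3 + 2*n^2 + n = (n)*(n^2 + 2*n + 1) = n*(n + 1)*(n + 1)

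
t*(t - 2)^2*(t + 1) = t^4 - 3*t^3 + 4*t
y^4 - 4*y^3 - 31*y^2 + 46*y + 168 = (y - 7)*(y - 3)*(y + 2)*(y + 4)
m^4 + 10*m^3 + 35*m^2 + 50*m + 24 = (m + 1)*(m + 2)*(m + 3)*(m + 4)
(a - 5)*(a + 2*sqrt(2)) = a^2 - 5*a + 2*sqrt(2)*a - 10*sqrt(2)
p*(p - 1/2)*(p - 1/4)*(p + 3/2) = p^4 + 3*p^3/4 - p^2 + 3*p/16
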